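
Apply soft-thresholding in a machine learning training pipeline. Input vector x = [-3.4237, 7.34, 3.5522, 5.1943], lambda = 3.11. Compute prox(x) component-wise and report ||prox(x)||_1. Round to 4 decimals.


Soft-thresholding with lambda = 3.11:
prox(-3.4237) = sign(-3.4237)*max(|-3.4237| - 3.11, 0) = -0.3137
prox(7.34) = sign(7.34)*max(|7.34| - 3.11, 0) = 4.23
prox(3.5522) = sign(3.5522)*max(|3.5522| - 3.11, 0) = 0.4422
prox(5.1943) = sign(5.1943)*max(|5.1943| - 3.11, 0) = 2.0843
prox(x) = [-0.3137, 4.23, 0.4422, 2.0843]
||prox(x)||_1 = 0.3137 + 4.23 + 0.4422 + 2.0843 = 7.0702


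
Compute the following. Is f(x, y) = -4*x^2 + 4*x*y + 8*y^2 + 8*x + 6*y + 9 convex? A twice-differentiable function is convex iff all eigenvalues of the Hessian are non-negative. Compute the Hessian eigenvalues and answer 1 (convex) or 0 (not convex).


The Hessian of f(x,y) = -4*x^2 + 4*x*y + 8*y^2 + 8*x + 6*y + 9 is:
H = [[-8, 4], [4, 16]]
Trace = -8 + 16 = 8
Determinant = -8*16 - (4)^2 = -144
Discriminant = (8)^2 - 4*-144 = 640.0
Eigenvalues: lambda_1 = -8.6491, lambda_2 = 16.6491
The function is not convex.

0


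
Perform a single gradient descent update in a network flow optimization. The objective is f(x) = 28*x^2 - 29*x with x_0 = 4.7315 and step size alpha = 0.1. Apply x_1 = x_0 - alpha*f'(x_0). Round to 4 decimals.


We compute the gradient at x_0 and apply the update.
f'(x) = 56*x - 29
f'(4.7315) = 56*4.7315 - 29 = 235.964
x_1 = 4.7315 - 0.1*235.964 = -18.8649


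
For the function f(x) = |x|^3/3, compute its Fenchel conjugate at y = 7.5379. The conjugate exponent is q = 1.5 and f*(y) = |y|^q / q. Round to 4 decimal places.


The conjugate exponent q satisfies 1/p + 1/q = 1.
p = 3, so q = 3/(3 - 1) = 1.5
|y|^q = 7.5379^1.5 = 20.6955
f*(7.5379) = 20.6955 / 1.5 = 13.797


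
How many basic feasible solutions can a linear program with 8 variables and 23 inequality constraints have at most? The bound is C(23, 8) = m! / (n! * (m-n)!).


Each vertex corresponds to some choice of n active constraints out of m, so the number of vertices is at most C(m, n) = m! / (n!(m-n)!).
m = 23, n = 8
Numerator: 23 * 22 * 21 * 20 * 19 * 18 * 17 * 16
Denominator: 8! = 40320
C(23, 8) = 490314


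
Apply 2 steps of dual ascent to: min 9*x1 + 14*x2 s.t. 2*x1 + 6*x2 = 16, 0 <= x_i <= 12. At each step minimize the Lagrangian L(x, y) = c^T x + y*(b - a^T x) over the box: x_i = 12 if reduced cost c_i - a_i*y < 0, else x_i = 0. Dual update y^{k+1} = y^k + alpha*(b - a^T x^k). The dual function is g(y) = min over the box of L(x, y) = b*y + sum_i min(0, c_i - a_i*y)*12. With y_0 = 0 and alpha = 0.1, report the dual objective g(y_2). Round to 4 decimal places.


Dual ascent for LP: min 9*x1 + 14*x2, 2*x1 + 6*x2 = 16, 0 <= x_i <= 12
Step 1: y^k = 0.0, reduced costs: (9.0, 14.0)
  x^k = (0.0, 0.0), subgradient = b - a^T x = 16.0
  y^{k+1} = 0.0 + 0.1*16.0 = 1.6
Step 2: y^k = 1.6, reduced costs: (5.8, 4.4)
  x^k = (0.0, 0.0), subgradient = b - a^T x = 16.0
  y^{k+1} = 1.6 + 0.1*16.0 = 3.2
Dual objective at y_2 = 3.2: reduced costs (2.6, -5.2), box minimizer x = (0.0, 12.0)
g(y_2) = b*y + (c1 - a1*y)*x1 + (c2 - a2*y)*x2 = 16*3.2 + 2.6*0.0 + (-5.2)*12.0 = 51.2 + 0.0 - 62.4 = -11.2


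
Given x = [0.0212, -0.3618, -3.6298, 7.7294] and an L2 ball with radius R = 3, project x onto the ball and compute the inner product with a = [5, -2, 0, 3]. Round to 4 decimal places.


Step 1: Compute ||x|| (intermediates to 6 decimals).
||x|| = sqrt(0.0212^2 + (-0.3618)^2 + (-3.6298)^2 + 7.7294^2) = 8.546954
Step 2: Project.
Since ||x|| > R, scale = R/||x|| = 3/8.546954 = 0.351002, proj(x) = scale * x
proj(x) = [0.007441, -0.126993, -1.274067, 2.713035]
Step 3: Dot product.
a^T * proj(x) = 5*0.007441 - 2*(-0.126993) + 0*(-1.274067) + 3*2.713035 = 8.4303


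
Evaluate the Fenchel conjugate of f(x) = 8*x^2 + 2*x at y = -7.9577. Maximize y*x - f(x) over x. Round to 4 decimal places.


f*(y) = sup_x {y*x - a*x^2 - b*x} = sup_x {(y-b)*x - a*x^2}
FOC: (y - b) - 2a*x = 0 => x* = (y - b)/(2a)
x* = (-7.9577 - 2)/(2*8) = -0.6224
f*(-7.9577) = (y-b)^2/(4a) = (-7.9577 - 2)^2/(4*8)
= 99.1558/32 = 3.0986


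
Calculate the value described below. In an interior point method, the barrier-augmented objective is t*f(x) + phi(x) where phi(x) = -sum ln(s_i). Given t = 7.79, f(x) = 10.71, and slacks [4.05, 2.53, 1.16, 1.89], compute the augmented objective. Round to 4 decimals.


Step 1: Compute log-barrier.
ln values: [1.3987, 0.9282, 0.1484, 0.6366]
phi = -(1.3987 + 0.9282 + 0.1484 + 0.6366) = -3.1119
Step 2: Compute augmented objective.
t*f(x) = 7.79*10.71 = 83.4309
Total = 83.4309 - 3.1119 = 80.319


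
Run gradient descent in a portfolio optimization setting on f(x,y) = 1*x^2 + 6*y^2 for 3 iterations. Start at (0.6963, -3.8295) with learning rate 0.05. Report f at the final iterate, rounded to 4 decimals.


Gradient descent on f(x,y) = 1*x^2 + 6*y^2.
Starting point: (0.6963, -3.8295), alpha = 0.05
Step 1: grad_x = 2*1*0.6963 = 1.3926, grad_y = 2*6*-3.8295 = -45.954
  x_1 = 0.6963 - 0.05*1.3926 = 0.6267
  y_1 = -3.8295 - 0.05*-45.954 = -1.5318
Step 2: grad_x = 2*1*0.6267 = 1.2533, grad_y = 2*6*-1.5318 = -18.3816
  x_2 = 0.6267 - 0.05*1.2533 = 0.564
  y_2 = -1.5318 - 0.05*-18.3816 = -0.6127
Step 3: grad_x = 2*1*0.564 = 1.128, grad_y = 2*6*-0.6127 = -7.3526
  x_3 = 0.564 - 0.05*1.128 = 0.5076
  y_3 = -0.6127 - 0.05*-7.3526 = -0.2451
f(0.5076, -0.2451) = 1*0.5076^2 + 6*(-0.2451)^2 = 0.6181


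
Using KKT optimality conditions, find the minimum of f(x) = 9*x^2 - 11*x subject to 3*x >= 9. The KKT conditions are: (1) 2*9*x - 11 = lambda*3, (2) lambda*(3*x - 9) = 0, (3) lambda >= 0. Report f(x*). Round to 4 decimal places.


Step 1: Try lambda = 0 (constraint inactive).
x_unc = 11/(2*9) = 0.6111
Check: 3*0.6111 = 1.8333 < 9 -- violated!
Step 2: Constraint must be active: 3*x = 9
x* = 9/3 = 3.0
lambda = (2*9*3.0 - 11)/3 = 14.3333
Step 3: Compute optimal value.
f(x*) = 9*3.0^2 - 11*3.0 = 48.0


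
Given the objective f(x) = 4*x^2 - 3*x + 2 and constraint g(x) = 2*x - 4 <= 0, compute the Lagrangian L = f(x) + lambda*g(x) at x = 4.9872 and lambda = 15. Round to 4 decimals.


Step 1: Evaluate f(x).
f(4.9872) = 4*4.9872^2 - 3*4.9872 + 2 = 86.5271
Step 2: Evaluate g(x).
g(4.9872) = 2*4.9872 - 4 = 5.9744
Step 3: Compute Lagrangian.
L = 86.5271 + 15*5.9744 = 176.1431


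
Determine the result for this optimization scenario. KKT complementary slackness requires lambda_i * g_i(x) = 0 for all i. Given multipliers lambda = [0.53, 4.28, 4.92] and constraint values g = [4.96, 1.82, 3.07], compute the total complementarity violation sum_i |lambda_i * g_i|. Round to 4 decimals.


KKT complementary slackness check:
lambda_1 * g_1 = 0.53 * 4.96 = 2.6288
lambda_2 * g_2 = 4.28 * 1.82 = 7.7896
lambda_3 * g_3 = 4.92 * 3.07 = 15.1044
Total violation = 2.6288 + 7.7896 + 15.1044 = 25.5228


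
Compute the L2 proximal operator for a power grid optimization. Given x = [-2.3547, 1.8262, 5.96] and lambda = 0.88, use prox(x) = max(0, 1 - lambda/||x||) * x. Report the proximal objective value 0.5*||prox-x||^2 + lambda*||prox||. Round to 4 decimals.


Step 1: Compute ||x||.
||x|| = 6.6634
Step 2: Compute scaling factor.
scale = max(0, 1 - 0.88/6.6634) = 0.8679
Step 3: prox(x) = [-2.0437, 1.585, 5.1729]
||prox(x)|| = 5.7834
Step 4: Proximal objective.
0.5*||prox-x||^2 = 0.3872
lambda*||prox|| = 5.0894
Total = 5.4766


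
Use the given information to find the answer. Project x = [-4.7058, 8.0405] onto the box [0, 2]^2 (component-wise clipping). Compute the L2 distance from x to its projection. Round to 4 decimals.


Project each component onto [0, 2].
clip(-4.7058) = 0.0, clip(8.0405) = 2.0
Projection = [0.0, 2.0]
Squared diffs: [22.1446, 36.4876]
Distance = sqrt(58.6322) = 7.6572


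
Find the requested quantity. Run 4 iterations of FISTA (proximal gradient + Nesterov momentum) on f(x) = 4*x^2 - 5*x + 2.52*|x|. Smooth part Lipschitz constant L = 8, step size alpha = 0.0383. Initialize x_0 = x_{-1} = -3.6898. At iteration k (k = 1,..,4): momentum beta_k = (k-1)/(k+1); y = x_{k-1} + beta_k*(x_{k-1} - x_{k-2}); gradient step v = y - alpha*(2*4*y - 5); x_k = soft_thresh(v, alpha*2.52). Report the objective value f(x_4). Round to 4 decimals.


FISTA on f(x) = 4*x^2 - 5*x + 2.52*|x|
L = 8, alpha = 0.0383
Iteration 1: beta = 0.0, y = -3.6898 + 0.0*(-3.6898 + 3.6898) = -3.6898
  grad(y) = -34.5184, v = y - alpha*grad = -2.3677
  prox(v) = soft_thresh(-2.3677, 0.0965) = -2.2712
Iteration 2: beta = 0.3333, y = -2.2712 + 0.3333*(-2.2712 + 3.6898) = -1.7984
  grad(y) = -19.387, v = y - alpha*grad = -1.0559
  prox(v) = soft_thresh(-1.0559, 0.0965) = -0.9593
Iteration 3: beta = 0.5, y = -0.9593 + 0.5*(-0.9593 + 2.2712) = -0.3034
  grad(y) = -7.4271, v = y - alpha*grad = -0.0189
  prox(v) = soft_thresh(-0.0189, 0.0965) = 0.0
Iteration 4: beta = 0.6, y = 0.0 + 0.6*(0.0 + 0.9593) = 0.5756
  grad(y) = -0.3952, v = y - alpha*grad = 0.5907
  prox(v) = soft_thresh(0.5907, 0.0965) = 0.4942
f(x_4) = 4*0.4942^2 - 5*0.4942 + 2.52*|0.4942| = -0.2487


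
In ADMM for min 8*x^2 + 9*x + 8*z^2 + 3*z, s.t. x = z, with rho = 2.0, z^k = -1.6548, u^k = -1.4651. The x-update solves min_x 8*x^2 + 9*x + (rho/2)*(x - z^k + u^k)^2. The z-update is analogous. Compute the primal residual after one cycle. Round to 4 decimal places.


ADMM iteration with rho = 2.0, z^k = -1.6548, u^k = -1.4651
Step 1: x-update.
Minimize 8*x^2 + 9*x + (2.0/2)*(x + 1.6548 - 1.4651)^2
FOC: (2*8 + 2.0)*x = -9 + 2.0*(-1.6548 + 1.4651)
x^{k+1} = -0.5211
Step 2: z-update.
Minimize 8*z^2 + 3*z + (2.0/2)*(-0.5211 - z - 1.4651)^2
FOC: (2*8 + 2.0)*z = -3 + 2.0*(-0.5211 - 1.4651)
z^{k+1} = -0.3874
Step 3: u-update.
u^{k+1} = -1.4651 - 0.5211 + 0.3874 = -1.5988
Step 4: Primal residual = |-0.5211 + 0.3874| = 0.1337


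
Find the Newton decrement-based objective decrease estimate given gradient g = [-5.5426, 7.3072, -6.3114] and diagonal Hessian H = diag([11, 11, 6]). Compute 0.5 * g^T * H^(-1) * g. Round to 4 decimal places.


Step 1: H is diagonal, so H^(-1) * g = [-0.5039, 0.6643, -1.0519].
Step 2: g^T H^(-1) g = sum_i g_i^2 / H_ii
  = (-5.5426)^2/11 + (7.3072)^2/11 + (-6.3114)^2/6
  = 2.7928 + 4.8541 + 6.639 = 14.2858
Step 3: Objective decrease = 0.5 * g^T H^(-1) g = 7.1429


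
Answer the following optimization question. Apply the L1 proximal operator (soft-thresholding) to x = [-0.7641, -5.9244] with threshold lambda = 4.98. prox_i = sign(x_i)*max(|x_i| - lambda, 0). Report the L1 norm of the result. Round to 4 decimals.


Soft-thresholding with lambda = 4.98:
prox(-0.7641) = sign(-0.7641)*max(|-0.7641| - 4.98, 0) = 0.0
prox(-5.9244) = sign(-5.9244)*max(|-5.9244| - 4.98, 0) = -0.9444
prox(x) = [0.0, -0.9444]
||prox(x)||_1 = 0.0 + 0.9444 = 0.9444


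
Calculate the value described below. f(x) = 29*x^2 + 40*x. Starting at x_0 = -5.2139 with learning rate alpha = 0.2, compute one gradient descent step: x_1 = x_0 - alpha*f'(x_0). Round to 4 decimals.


We compute the gradient at x_0 and apply the update.
f'(x) = 58*x + 40
f'(-5.2139) = 58*-5.2139 + 40 = -262.4062
x_1 = -5.2139 - 0.2*-262.4062 = 47.2673


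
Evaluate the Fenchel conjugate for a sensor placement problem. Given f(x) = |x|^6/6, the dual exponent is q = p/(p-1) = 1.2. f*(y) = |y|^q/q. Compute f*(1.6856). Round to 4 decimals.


The conjugate exponent q satisfies 1/p + 1/q = 1.
p = 6, so q = 6/(6 - 1) = 1.2
|y|^q = 1.6856^1.2 = 1.8711
f*(1.6856) = 1.8711 / 1.2 = 1.5593


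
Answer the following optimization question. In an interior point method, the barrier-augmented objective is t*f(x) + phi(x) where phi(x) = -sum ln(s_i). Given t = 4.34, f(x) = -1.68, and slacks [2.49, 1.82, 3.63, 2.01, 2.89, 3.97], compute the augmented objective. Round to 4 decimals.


Step 1: Compute log-barrier.
ln values: [0.9123, 0.5988, 1.2892, 0.6981, 1.0613, 1.3788]
phi = -(0.9123 + 0.5988 + 1.2892 + 0.6981 + 1.0613 + 1.3788) = -5.9385
Step 2: Compute augmented objective.
t*f(x) = 4.34*-1.68 = -7.2912
Total = -7.2912 - 5.9385 = -13.2297


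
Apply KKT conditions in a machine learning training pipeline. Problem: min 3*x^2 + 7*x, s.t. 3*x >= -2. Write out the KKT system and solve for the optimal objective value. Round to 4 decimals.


Step 1: Try lambda = 0 (constraint inactive).
x_unc = -7/(2*3) = -1.1667
Check: 3*-1.1667 = -3.5001 < -2 -- violated!
Step 2: Constraint must be active: 3*x = -2
x* = -2/3 = -0.6667 (rounded; the exact value -2/3 is used below)
lambda = (2*3*(-2/3) + 7)/3 = 1.0
Step 3: Compute optimal value.
f(x*) = 3*(-2/3)^2 + 7*(-2/3) = -3.3333


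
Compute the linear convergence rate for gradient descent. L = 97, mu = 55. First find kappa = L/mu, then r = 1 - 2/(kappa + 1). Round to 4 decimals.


Step 1: Compute the condition number.
kappa = L/mu = 97/55 = 1.7636
Step 2: Compute the convergence rate.
r = 1 - 2/(kappa + 1) = 1 - 2*mu/(L + mu) = (L - mu)/(L + mu) = 42/152 = 0.2763


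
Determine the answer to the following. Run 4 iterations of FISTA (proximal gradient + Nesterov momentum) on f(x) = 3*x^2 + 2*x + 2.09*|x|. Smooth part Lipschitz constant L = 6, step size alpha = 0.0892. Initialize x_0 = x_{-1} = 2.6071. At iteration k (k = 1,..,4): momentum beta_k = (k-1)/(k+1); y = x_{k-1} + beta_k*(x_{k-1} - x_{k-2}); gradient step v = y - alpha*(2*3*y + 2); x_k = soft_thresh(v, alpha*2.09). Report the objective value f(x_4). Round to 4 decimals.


FISTA on f(x) = 3*x^2 + 2*x + 2.09*|x|
L = 6, alpha = 0.0892
Iteration 1: beta = 0.0, y = 2.6071 + 0.0*(2.6071 - 2.6071) = 2.6071
  grad(y) = 17.6426, v = y - alpha*grad = 1.0334
  prox(v) = soft_thresh(1.0334, 0.1864) = 0.847
Iteration 2: beta = 0.3333, y = 0.847 + 0.3333*(0.847 - 2.6071) = 0.2602
  grad(y) = 3.5614, v = y - alpha*grad = -0.0574
  prox(v) = soft_thresh(-0.0574, 0.1864) = 0.0
Iteration 3: beta = 0.5, y = 0.0 + 0.5*(0.0 - 0.847) = -0.4235
  grad(y) = -0.5409, v = y - alpha*grad = -0.3752
  prox(v) = soft_thresh(-0.3752, 0.1864) = -0.1888
Iteration 4: beta = 0.6, y = -0.1888 + 0.6*(-0.1888 - 0.0) = -0.3021
  grad(y) = 0.1875, v = y - alpha*grad = -0.3188
  prox(v) = soft_thresh(-0.3188, 0.1864) = -0.1324
f(x_4) = 3*(-0.1324)^2 + 2*(-0.1324) + 2.09*|-0.1324| = 0.0645


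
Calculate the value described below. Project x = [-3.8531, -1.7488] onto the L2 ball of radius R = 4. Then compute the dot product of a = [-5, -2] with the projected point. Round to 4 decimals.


Step 1: Compute ||x|| (intermediates to 6 decimals).
||x|| = sqrt((-3.8531)^2 + (-1.7488)^2) = 4.231392
Step 2: Project.
Since ||x|| > R, scale = R/||x|| = 4/4.231392 = 0.945315, proj(x) = scale * x
proj(x) = [-3.642393, -1.653167]
Step 3: Dot product.
a^T * proj(x) = -5*(-3.642393) - 2*(-1.653167) = 21.5183


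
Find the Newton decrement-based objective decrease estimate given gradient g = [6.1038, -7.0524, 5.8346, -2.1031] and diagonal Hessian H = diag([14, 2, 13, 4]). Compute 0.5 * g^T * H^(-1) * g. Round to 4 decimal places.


Step 1: H is diagonal, so H^(-1) * g = [0.436, -3.5262, 0.4488, -0.5258].
Step 2: g^T H^(-1) g = sum_i g_i^2 / H_ii
  = (6.1038)^2/14 + (-7.0524)^2/2 + (5.8346)^2/13 + (-2.1031)^2/4
  = 2.6612 + 24.8682 + 2.6187 + 1.1058 = 31.2538
Step 3: Objective decrease = 0.5 * g^T H^(-1) g = 15.6269


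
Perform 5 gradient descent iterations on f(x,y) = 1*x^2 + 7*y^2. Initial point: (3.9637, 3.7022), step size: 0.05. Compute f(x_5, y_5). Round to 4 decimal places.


Gradient descent on f(x,y) = 1*x^2 + 7*y^2.
Starting point: (3.9637, 3.7022), alpha = 0.05
Step 1: grad_x = 2*1*3.9637 = 7.9274, grad_y = 2*7*3.7022 = 51.8308
  x_1 = 3.9637 - 0.05*7.9274 = 3.5673
  y_1 = 3.7022 - 0.05*51.8308 = 1.1107
Step 2: grad_x = 2*1*3.5673 = 7.1347, grad_y = 2*7*1.1107 = 15.5492
  x_2 = 3.5673 - 0.05*7.1347 = 3.2106
  y_2 = 1.1107 - 0.05*15.5492 = 0.3332
Step 3: grad_x = 2*1*3.2106 = 6.4212, grad_y = 2*7*0.3332 = 4.6648
  x_3 = 3.2106 - 0.05*6.4212 = 2.8895
  y_3 = 0.3332 - 0.05*4.6648 = 0.1
Step 4: grad_x = 2*1*2.8895 = 5.7791, grad_y = 2*7*0.1 = 1.3994
  x_4 = 2.8895 - 0.05*5.7791 = 2.6006
  y_4 = 0.1 - 0.05*1.3994 = 0.03
Step 5: grad_x = 2*1*2.6006 = 5.2012, grad_y = 2*7*0.03 = 0.4198
  x_5 = 2.6006 - 0.05*5.2012 = 2.3405
  y_5 = 0.03 - 0.05*0.4198 = 0.009
f(2.3405, 0.009) = 1*2.3405^2 + 7*0.009^2 = 5.4786


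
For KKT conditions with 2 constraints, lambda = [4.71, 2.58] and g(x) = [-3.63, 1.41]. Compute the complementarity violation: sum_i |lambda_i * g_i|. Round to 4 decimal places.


KKT complementary slackness check:
lambda_1 * g_1 = 4.71 * -3.63 = -17.0973
lambda_2 * g_2 = 2.58 * 1.41 = 3.6378
Total violation = 17.0973 + 3.6378 = 20.7351


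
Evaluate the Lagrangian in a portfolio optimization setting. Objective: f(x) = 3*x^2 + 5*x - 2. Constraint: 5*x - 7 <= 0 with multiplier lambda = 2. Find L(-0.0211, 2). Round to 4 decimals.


Step 1: Evaluate f(x).
f(-0.0211) = 3*(-0.0211)^2 + 5*(-0.0211) - 2 = -2.1042
Step 2: Evaluate g(x).
g(-0.0211) = 5*-0.0211 - 7 = -7.1055
Step 3: Compute Lagrangian.
L = -2.1042 + 2*-7.1055 = -16.3152


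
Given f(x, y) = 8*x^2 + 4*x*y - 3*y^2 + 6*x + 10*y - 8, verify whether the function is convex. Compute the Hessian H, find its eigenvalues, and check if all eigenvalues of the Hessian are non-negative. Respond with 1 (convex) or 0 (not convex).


The Hessian of f(x,y) = 8*x^2 + 4*x*y - 3*y^2 + 6*x + 10*y - 8 is:
H = [[16, 4], [4, -6]]
Trace = 16 - 6 = 10
Determinant = 16*-6 - (4)^2 = -112
Discriminant = (10)^2 - 4*-112 = 548.0
Eigenvalues: lambda_1 = -6.7047, lambda_2 = 16.7047
The function is not convex.

0


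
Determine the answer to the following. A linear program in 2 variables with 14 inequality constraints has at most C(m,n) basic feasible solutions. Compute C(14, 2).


Each vertex corresponds to some choice of n active constraints out of m, so the number of vertices is at most C(m, n) = m! / (n!(m-n)!).
m = 14, n = 2
Numerator: 14 * 13
Denominator: 2! = 2
C(14, 2) = 91


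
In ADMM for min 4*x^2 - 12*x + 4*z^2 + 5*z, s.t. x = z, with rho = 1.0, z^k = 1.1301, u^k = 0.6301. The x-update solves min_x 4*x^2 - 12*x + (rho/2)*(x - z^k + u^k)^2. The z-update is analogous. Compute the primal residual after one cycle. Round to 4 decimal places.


ADMM iteration with rho = 1.0, z^k = 1.1301, u^k = 0.6301
Step 1: x-update.
Minimize 4*x^2 - 12*x + (1.0/2)*(x - 1.1301 + 0.6301)^2
FOC: (2*4 + 1.0)*x = 12 + 1.0*(1.1301 - 0.6301)
x^{k+1} = 1.3889
Step 2: z-update.
Minimize 4*z^2 + 5*z + (1.0/2)*(1.3889 - z + 0.6301)^2
FOC: (2*4 + 1.0)*z = -5 + 1.0*(1.3889 + 0.6301)
z^{k+1} = -0.3312
Step 3: u-update.
u^{k+1} = 0.6301 + 1.3889 + 0.3312 = 2.3502
Step 4: Primal residual = |1.3889 + 0.3312| = 1.7201


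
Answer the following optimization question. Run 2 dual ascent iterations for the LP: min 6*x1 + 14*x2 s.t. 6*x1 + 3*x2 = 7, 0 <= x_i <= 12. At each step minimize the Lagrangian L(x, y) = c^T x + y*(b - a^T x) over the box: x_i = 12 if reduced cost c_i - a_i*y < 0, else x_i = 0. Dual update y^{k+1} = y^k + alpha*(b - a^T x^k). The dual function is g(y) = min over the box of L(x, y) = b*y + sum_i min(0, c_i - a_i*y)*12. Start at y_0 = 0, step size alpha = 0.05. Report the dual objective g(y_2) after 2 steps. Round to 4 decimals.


Dual ascent for LP: min 6*x1 + 14*x2, 6*x1 + 3*x2 = 7, 0 <= x_i <= 12
Step 1: y^k = 0.0, reduced costs: (6.0, 14.0)
  x^k = (0.0, 0.0), subgradient = b - a^T x = 7.0
  y^{k+1} = 0.0 + 0.05*7.0 = 0.35
Step 2: y^k = 0.35, reduced costs: (3.9, 12.95)
  x^k = (0.0, 0.0), subgradient = b - a^T x = 7.0
  y^{k+1} = 0.35 + 0.05*7.0 = 0.7
Dual objective at y_2 = 0.7: reduced costs (1.8, 11.9), box minimizer x = (0.0, 0.0)
g(y_2) = b*y + (c1 - a1*y)*x1 + (c2 - a2*y)*x2 = 7*0.7 + 1.8*0.0 + 11.9*0.0 = 4.9 + 0.0 + 0.0 = 4.9


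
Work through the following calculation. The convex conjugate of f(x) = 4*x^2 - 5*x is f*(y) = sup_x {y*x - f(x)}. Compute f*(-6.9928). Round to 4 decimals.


f*(y) = sup_x {y*x - a*x^2 - b*x} = sup_x {(y-b)*x - a*x^2}
FOC: (y - b) - 2a*x = 0 => x* = (y - b)/(2a)
x* = (-6.9928 + 5)/(2*4) = -0.2491
f*(-6.9928) = (y-b)^2/(4a) = (-6.9928 + 5)^2/(4*4)
= 3.9713/16 = 0.2482


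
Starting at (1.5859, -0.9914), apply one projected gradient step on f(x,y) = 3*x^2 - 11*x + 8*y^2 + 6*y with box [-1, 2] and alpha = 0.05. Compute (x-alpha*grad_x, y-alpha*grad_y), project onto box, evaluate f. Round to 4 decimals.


Step 1: Compute gradient at (1.5859, -0.9914).
grad_x = 2*3*1.5859 - 11 = -1.4846
grad_y = 2*8*-0.9914 + 6 = -9.8624
Step 2: Gradient step.
x_raw = 1.5859 - 0.05*-1.4846 = 1.6601
y_raw = -0.9914 - 0.05*-9.8624 = -0.4983
Step 3: Project onto [-1, 2].
x_proj = clip(1.6601) = 1.6601
y_proj = clip(-0.4983) = -0.4983
Step 4: Evaluate f.
f(1.6601, -0.4983) = -10.9968


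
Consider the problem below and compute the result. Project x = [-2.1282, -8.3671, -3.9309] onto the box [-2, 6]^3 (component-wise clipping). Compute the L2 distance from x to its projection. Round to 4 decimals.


Project each component onto [-2, 6].
clip(-2.1282) = -2.0, clip(-8.3671) = -2.0, clip(-3.9309) = -2.0
Projection = [-2.0, -2.0, -2.0]
Squared diffs: [0.0164, 40.54, 3.7284]
Distance = sqrt(44.2848) = 6.6547


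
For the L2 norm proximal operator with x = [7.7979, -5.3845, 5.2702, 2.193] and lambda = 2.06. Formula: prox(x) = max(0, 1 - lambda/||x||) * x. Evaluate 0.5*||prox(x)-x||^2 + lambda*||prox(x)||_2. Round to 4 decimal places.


Step 1: Compute ||x||.
||x|| = 11.0627
Step 2: Compute scaling factor.
scale = max(0, 1 - 2.06/11.0627) = 0.8138
Step 3: prox(x) = [6.3458, -4.3818, 4.2888, 1.7846]
||prox(x)|| = 9.0027
Step 4: Proximal objective.
0.5*||prox-x||^2 = 2.1218
lambda*||prox|| = 18.5456
Total = 20.6675


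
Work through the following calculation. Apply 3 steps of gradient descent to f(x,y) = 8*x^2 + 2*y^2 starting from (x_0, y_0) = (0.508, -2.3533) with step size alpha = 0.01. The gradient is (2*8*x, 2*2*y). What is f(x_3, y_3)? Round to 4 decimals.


Gradient descent on f(x,y) = 8*x^2 + 2*y^2.
Starting point: (0.508, -2.3533), alpha = 0.01
Step 1: grad_x = 2*8*0.508 = 8.128, grad_y = 2*2*-2.3533 = -9.4132
  x_1 = 0.508 - 0.01*8.128 = 0.4267
  y_1 = -2.3533 - 0.01*-9.4132 = -2.2592
Step 2: grad_x = 2*8*0.4267 = 6.8275, grad_y = 2*2*-2.2592 = -9.0367
  x_2 = 0.4267 - 0.01*6.8275 = 0.3584
  y_2 = -2.2592 - 0.01*-9.0367 = -2.1688
Step 3: grad_x = 2*8*0.3584 = 5.7351, grad_y = 2*2*-2.1688 = -8.6752
  x_3 = 0.3584 - 0.01*5.7351 = 0.3011
  y_3 = -2.1688 - 0.01*-8.6752 = -2.082
f(0.3011, -2.082) = 8*0.3011^2 + 2*(-2.082)^2 = 9.3951


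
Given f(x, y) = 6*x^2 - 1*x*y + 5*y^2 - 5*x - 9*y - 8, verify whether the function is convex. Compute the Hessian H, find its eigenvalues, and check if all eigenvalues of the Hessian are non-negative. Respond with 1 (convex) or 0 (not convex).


The Hessian of f(x,y) = 6*x^2 - 1*x*y + 5*y^2 - 5*x - 9*y - 8 is:
H = [[12, -1], [-1, 10]]
Trace = 12 + 10 = 22
Determinant = 12*10 - (-1)^2 = 119
Discriminant = (22)^2 - 4*119 = 8.0
Eigenvalues: lambda_1 = 9.5858, lambda_2 = 12.4142
The function is convex.

1


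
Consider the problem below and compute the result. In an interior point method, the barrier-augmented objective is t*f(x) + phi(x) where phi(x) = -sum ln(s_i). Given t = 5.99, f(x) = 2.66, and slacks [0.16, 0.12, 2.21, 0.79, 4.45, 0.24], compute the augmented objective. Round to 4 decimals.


Step 1: Compute log-barrier.
ln values: [-1.8326, -2.1203, 0.793, -0.2357, 1.4929, -1.4271]
phi = -(-1.8326 - 2.1203 + 0.793 - 0.2357 + 1.4929 - 1.4271) = 3.3298
Step 2: Compute augmented objective.
t*f(x) = 5.99*2.66 = 15.9334
Total = 15.9334 + 3.3298 = 19.2632


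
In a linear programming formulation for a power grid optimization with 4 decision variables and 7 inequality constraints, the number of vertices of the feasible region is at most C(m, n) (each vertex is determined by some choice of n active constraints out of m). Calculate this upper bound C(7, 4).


Each vertex corresponds to some choice of n active constraints out of m, so the number of vertices is at most C(m, n) = m! / (n!(m-n)!).
m = 7, n = 4
Numerator: 7 * 6 * 5 * 4
Denominator: 4! = 24
C(7, 4) = 35


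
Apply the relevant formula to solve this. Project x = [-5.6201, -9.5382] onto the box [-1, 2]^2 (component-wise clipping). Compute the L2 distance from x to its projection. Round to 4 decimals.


Project each component onto [-1, 2].
clip(-5.6201) = -1.0, clip(-9.5382) = -1.0
Projection = [-1.0, -1.0]
Squared diffs: [21.3453, 72.9009]
Distance = sqrt(94.2462) = 9.708


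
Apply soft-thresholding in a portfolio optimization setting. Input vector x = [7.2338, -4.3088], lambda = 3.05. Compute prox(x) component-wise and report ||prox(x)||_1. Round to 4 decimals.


Soft-thresholding with lambda = 3.05:
prox(7.2338) = sign(7.2338)*max(|7.2338| - 3.05, 0) = 4.1838
prox(-4.3088) = sign(-4.3088)*max(|-4.3088| - 3.05, 0) = -1.2588
prox(x) = [4.1838, -1.2588]
||prox(x)||_1 = 4.1838 + 1.2588 = 5.4426


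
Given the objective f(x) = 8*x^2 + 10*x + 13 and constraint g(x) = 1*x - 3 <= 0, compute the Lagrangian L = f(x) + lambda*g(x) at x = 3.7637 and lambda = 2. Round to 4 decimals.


Step 1: Evaluate f(x).
f(3.7637) = 8*3.7637^2 + 10*3.7637 + 13 = 163.9605
Step 2: Evaluate g(x).
g(3.7637) = 1*3.7637 - 3 = 0.7637
Step 3: Compute Lagrangian.
L = 163.9605 + 2*0.7637 = 165.4879


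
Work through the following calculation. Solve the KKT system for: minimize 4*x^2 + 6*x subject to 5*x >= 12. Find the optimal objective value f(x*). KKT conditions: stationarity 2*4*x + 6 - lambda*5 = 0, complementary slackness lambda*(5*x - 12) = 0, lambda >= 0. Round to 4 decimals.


Step 1: Try lambda = 0 (constraint inactive).
x_unc = -6/(2*4) = -0.75
Check: 5*-0.75 = -3.75 < 12 -- violated!
Step 2: Constraint must be active: 5*x = 12
x* = 12/5 = 2.4
lambda = (2*4*2.4 + 6)/5 = 5.04
Step 3: Compute optimal value.
f(x*) = 4*2.4^2 + 6*2.4 = 37.44


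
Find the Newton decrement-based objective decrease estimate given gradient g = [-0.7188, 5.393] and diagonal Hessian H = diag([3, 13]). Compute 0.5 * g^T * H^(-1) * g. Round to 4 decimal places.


Step 1: H is diagonal, so H^(-1) * g = [-0.2396, 0.4148].
Step 2: g^T H^(-1) g = sum_i g_i^2 / H_ii
  = (-0.7188)^2/3 + (5.393)^2/13
  = 0.1722 + 2.2373 = 2.4095
Step 3: Objective decrease = 0.5 * g^T H^(-1) g = 1.2047


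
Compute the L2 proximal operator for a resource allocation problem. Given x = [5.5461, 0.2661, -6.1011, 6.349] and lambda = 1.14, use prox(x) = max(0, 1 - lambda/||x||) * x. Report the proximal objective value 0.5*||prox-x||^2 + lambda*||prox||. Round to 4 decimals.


Step 1: Compute ||x||.
||x|| = 10.4098
Step 2: Compute scaling factor.
scale = max(0, 1 - 1.14/10.4098) = 0.8905
Step 3: prox(x) = [4.9387, 0.237, -5.433, 5.6537]
||prox(x)|| = 9.2698
Step 4: Proximal objective.
0.5*||prox-x||^2 = 0.6498
lambda*||prox|| = 10.5676
Total = 11.2173


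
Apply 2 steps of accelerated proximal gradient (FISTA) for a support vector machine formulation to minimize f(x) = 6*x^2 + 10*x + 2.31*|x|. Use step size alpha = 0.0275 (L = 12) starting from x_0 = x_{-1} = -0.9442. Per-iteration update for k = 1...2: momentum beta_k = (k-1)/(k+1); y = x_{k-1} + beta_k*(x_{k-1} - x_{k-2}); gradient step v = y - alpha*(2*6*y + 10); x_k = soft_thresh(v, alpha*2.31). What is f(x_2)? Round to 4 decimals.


FISTA on f(x) = 6*x^2 + 10*x + 2.31*|x|
L = 12, alpha = 0.0275
Iteration 1: beta = 0.0, y = -0.9442 + 0.0*(-0.9442 + 0.9442) = -0.9442
  grad(y) = -1.3304, v = y - alpha*grad = -0.9076
  prox(v) = soft_thresh(-0.9076, 0.0635) = -0.8441
Iteration 2: beta = 0.3333, y = -0.8441 + 0.3333*(-0.8441 + 0.9442) = -0.8107
  grad(y) = 0.2714, v = y - alpha*grad = -0.8182
  prox(v) = soft_thresh(-0.8182, 0.0635) = -0.7547
f(x_2) = 6*(-0.7547)^2 + 10*(-0.7547) + 2.31*|-0.7547| = -2.3863


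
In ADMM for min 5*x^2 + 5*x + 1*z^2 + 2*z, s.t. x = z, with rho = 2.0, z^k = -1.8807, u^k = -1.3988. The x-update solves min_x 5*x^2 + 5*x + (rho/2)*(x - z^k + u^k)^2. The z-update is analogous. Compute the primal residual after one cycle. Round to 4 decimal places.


ADMM iteration with rho = 2.0, z^k = -1.8807, u^k = -1.3988
Step 1: x-update.
Minimize 5*x^2 + 5*x + (2.0/2)*(x + 1.8807 - 1.3988)^2
FOC: (2*5 + 2.0)*x = -5 + 2.0*(-1.8807 + 1.3988)
x^{k+1} = -0.497
Step 2: z-update.
Minimize 1*z^2 + 2*z + (2.0/2)*(-0.497 - z - 1.3988)^2
FOC: (2*1 + 2.0)*z = -2 + 2.0*(-0.497 - 1.3988)
z^{k+1} = -1.4479
Step 3: u-update.
u^{k+1} = -1.3988 - 0.497 + 1.4479 = -0.4479
Step 4: Primal residual = |-0.497 + 1.4479| = 0.9509


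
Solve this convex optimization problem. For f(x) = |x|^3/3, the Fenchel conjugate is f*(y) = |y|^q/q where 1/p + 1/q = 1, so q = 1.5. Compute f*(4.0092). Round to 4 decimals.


The conjugate exponent q satisfies 1/p + 1/q = 1.
p = 3, so q = 3/(3 - 1) = 1.5
|y|^q = 4.0092^1.5 = 8.0276
f*(4.0092) = 8.0276 / 1.5 = 5.3517


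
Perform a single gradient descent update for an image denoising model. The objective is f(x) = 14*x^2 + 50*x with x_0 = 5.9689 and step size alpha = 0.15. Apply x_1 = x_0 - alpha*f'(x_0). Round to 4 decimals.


We compute the gradient at x_0 and apply the update.
f'(x) = 28*x + 50
f'(5.9689) = 28*5.9689 + 50 = 217.1292
x_1 = 5.9689 - 0.15*217.1292 = -26.6005


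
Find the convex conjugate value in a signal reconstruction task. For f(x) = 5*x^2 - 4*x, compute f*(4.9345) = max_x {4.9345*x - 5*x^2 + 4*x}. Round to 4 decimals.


f*(y) = sup_x {y*x - a*x^2 - b*x} = sup_x {(y-b)*x - a*x^2}
FOC: (y - b) - 2a*x = 0 => x* = (y - b)/(2a)
x* = (4.9345 + 4)/(2*5) = 0.8935
f*(4.9345) = (y-b)^2/(4a) = (4.9345 + 4)^2/(4*5)
= 79.8253/20 = 3.9913


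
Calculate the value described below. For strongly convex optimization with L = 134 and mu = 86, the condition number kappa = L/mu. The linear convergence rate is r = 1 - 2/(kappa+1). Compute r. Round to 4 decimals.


Step 1: Compute the condition number.
kappa = L/mu = 134/86 = 1.5581
Step 2: Compute the convergence rate.
r = 1 - 2/(kappa + 1) = 1 - 2*mu/(L + mu) = (L - mu)/(L + mu) = 48/220 = 0.2182


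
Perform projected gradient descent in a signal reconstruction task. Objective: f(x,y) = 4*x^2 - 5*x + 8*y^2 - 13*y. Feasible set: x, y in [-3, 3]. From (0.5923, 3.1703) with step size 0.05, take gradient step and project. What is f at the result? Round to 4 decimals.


Step 1: Compute gradient at (0.5923, 3.1703).
grad_x = 2*4*0.5923 - 5 = -0.2616
grad_y = 2*8*3.1703 - 13 = 37.7248
Step 2: Gradient step.
x_raw = 0.5923 - 0.05*-0.2616 = 0.6054
y_raw = 3.1703 - 0.05*37.7248 = 1.2841
Step 3: Project onto [-3, 3].
x_proj = clip(0.6054) = 0.6054
y_proj = clip(1.2841) = 1.2841
Step 4: Evaluate f.
f(0.6054, 1.2841) = -5.0633


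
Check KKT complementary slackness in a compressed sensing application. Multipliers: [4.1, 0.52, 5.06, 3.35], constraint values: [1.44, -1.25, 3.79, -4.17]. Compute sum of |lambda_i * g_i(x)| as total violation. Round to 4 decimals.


KKT complementary slackness check:
lambda_1 * g_1 = 4.1 * 1.44 = 5.904
lambda_2 * g_2 = 0.52 * -1.25 = -0.65
lambda_3 * g_3 = 5.06 * 3.79 = 19.1774
lambda_4 * g_4 = 3.35 * -4.17 = -13.9695
Total violation = 5.904 + 0.65 + 19.1774 + 13.9695 = 39.7009


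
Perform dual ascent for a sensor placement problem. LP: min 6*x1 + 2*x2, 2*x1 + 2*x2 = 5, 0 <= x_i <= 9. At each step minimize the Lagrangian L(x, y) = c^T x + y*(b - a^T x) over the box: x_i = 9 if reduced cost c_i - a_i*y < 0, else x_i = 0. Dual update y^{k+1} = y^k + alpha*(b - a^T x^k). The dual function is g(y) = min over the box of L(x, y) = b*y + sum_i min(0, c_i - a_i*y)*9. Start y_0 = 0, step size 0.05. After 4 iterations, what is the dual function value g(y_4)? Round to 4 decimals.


Dual ascent for LP: min 6*x1 + 2*x2, 2*x1 + 2*x2 = 5, 0 <= x_i <= 9
Step 1: y^k = 0.0, reduced costs: (6.0, 2.0)
  x^k = (0.0, 0.0), subgradient = b - a^T x = 5.0
  y^{k+1} = 0.0 + 0.05*5.0 = 0.25
Step 2: y^k = 0.25, reduced costs: (5.5, 1.5)
  x^k = (0.0, 0.0), subgradient = b - a^T x = 5.0
  y^{k+1} = 0.25 + 0.05*5.0 = 0.5
Step 3: y^k = 0.5, reduced costs: (5.0, 1.0)
  x^k = (0.0, 0.0), subgradient = b - a^T x = 5.0
  y^{k+1} = 0.5 + 0.05*5.0 = 0.75
Step 4: y^k = 0.75, reduced costs: (4.5, 0.5)
  x^k = (0.0, 0.0), subgradient = b - a^T x = 5.0
  y^{k+1} = 0.75 + 0.05*5.0 = 1.0
Dual objective at y_4 = 1.0: reduced costs (4.0, 0.0), box minimizer x = (0.0, 0.0)
g(y_4) = b*y + (c1 - a1*y)*x1 + (c2 - a2*y)*x2 = 5*1.0 + 4.0*0.0 + 0.0*0.0 = 5.0 + 0.0 + 0.0 = 5.0


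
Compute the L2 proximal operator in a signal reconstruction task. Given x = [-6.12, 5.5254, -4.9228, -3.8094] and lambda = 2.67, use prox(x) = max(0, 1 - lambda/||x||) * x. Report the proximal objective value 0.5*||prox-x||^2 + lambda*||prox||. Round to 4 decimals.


Step 1: Compute ||x||.
||x|| = 10.331
Step 2: Compute scaling factor.
scale = max(0, 1 - 2.67/10.331) = 0.7416
Step 3: prox(x) = [-4.5383, 4.0974, -3.6505, -2.8249]
||prox(x)|| = 7.661
Step 4: Proximal objective.
0.5*||prox-x||^2 = 3.5645
lambda*||prox|| = 20.4549
Total = 24.0194


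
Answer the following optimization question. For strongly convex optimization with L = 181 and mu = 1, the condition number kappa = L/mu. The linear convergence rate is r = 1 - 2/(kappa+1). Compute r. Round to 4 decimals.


Step 1: Compute the condition number.
kappa = L/mu = 181/1 = 181.0
Step 2: Compute the convergence rate.
r = 1 - 2/(kappa + 1) = 1 - 2*mu/(L + mu) = (L - mu)/(L + mu) = 180/182 = 0.989


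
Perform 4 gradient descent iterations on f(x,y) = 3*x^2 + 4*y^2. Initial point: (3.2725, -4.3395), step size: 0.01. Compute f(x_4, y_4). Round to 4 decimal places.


Gradient descent on f(x,y) = 3*x^2 + 4*y^2.
Starting point: (3.2725, -4.3395), alpha = 0.01
Step 1: grad_x = 2*3*3.2725 = 19.635, grad_y = 2*4*-4.3395 = -34.716
  x_1 = 3.2725 - 0.01*19.635 = 3.0762
  y_1 = -4.3395 - 0.01*-34.716 = -3.9923
Step 2: grad_x = 2*3*3.0762 = 18.4569, grad_y = 2*4*-3.9923 = -31.9387
  x_2 = 3.0762 - 0.01*18.4569 = 2.8916
  y_2 = -3.9923 - 0.01*-31.9387 = -3.673
Step 3: grad_x = 2*3*2.8916 = 17.3495, grad_y = 2*4*-3.673 = -29.3836
  x_3 = 2.8916 - 0.01*17.3495 = 2.7181
  y_3 = -3.673 - 0.01*-29.3836 = -3.3791
Step 4: grad_x = 2*3*2.7181 = 16.3085, grad_y = 2*4*-3.3791 = -27.0329
  x_4 = 2.7181 - 0.01*16.3085 = 2.555
  y_4 = -3.3791 - 0.01*-27.0329 = -3.1088
f(2.555, -3.1088) = 3*2.555^2 + 4*(-3.1088)^2 = 58.2423


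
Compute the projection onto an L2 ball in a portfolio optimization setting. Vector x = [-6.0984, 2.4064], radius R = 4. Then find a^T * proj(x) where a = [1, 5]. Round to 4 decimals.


Step 1: Compute ||x|| (intermediates to 6 decimals).
||x|| = sqrt((-6.0984)^2 + 2.4064^2) = 6.556008
Step 2: Project.
Since ||x|| > R, scale = R/||x|| = 4/6.556008 = 0.610127, proj(x) = scale * x
proj(x) = [-3.720798, 1.46821]
Step 3: Dot product.
a^T * proj(x) = 1*(-3.720798) + 5*1.46821 = 3.6203


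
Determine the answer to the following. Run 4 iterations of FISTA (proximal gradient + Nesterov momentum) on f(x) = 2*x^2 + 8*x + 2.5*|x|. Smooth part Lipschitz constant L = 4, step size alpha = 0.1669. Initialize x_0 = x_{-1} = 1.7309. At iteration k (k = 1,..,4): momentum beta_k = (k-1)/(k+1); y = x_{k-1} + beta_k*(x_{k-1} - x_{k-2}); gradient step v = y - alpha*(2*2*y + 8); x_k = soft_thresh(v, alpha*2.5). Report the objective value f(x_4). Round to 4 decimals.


FISTA on f(x) = 2*x^2 + 8*x + 2.5*|x|
L = 4, alpha = 0.1669
Iteration 1: beta = 0.0, y = 1.7309 + 0.0*(1.7309 - 1.7309) = 1.7309
  grad(y) = 14.9236, v = y - alpha*grad = -0.7598
  prox(v) = soft_thresh(-0.7598, 0.4173) = -0.3426
Iteration 2: beta = 0.3333, y = -0.3426 + 0.3333*(-0.3426 - 1.7309) = -1.0338
  grad(y) = 3.8649, v = y - alpha*grad = -1.6788
  prox(v) = soft_thresh(-1.6788, 0.4173) = -1.2616
Iteration 3: beta = 0.5, y = -1.2616 + 0.5*(-1.2616 + 0.3426) = -1.7211
  grad(y) = 1.1158, v = y - alpha*grad = -1.9073
  prox(v) = soft_thresh(-1.9073, 0.4173) = -1.49
Iteration 4: beta = 0.6, y = -1.49 + 0.6*(-1.49 + 1.2616) = -1.6271
  grad(y) = 1.4916, v = y - alpha*grad = -1.876
  prox(v) = soft_thresh(-1.876, 0.4173) = -1.4588
f(x_4) = 2*(-1.4588)^2 + 8*(-1.4588) + 2.5*|-1.4588| = -3.7672


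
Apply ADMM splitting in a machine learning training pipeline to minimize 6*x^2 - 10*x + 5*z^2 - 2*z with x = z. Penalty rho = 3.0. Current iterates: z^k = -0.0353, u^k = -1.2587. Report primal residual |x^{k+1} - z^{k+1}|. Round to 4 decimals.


ADMM iteration with rho = 3.0, z^k = -0.0353, u^k = -1.2587
Step 1: x-update.
Minimize 6*x^2 - 10*x + (3.0/2)*(x + 0.0353 - 1.2587)^2
FOC: (2*6 + 3.0)*x = 10 + 3.0*(-0.0353 + 1.2587)
x^{k+1} = 0.9113
Step 2: z-update.
Minimize 5*z^2 - 2*z + (3.0/2)*(0.9113 - z - 1.2587)^2
FOC: (2*5 + 3.0)*z = 2 + 3.0*(0.9113 - 1.2587)
z^{k+1} = 0.0737
Step 3: u-update.
u^{k+1} = -1.2587 + 0.9113 - 0.0737 = -0.421
Step 4: Primal residual = |0.9113 - 0.0737| = 0.8377


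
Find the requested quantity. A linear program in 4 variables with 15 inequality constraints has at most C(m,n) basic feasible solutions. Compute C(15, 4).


Each vertex corresponds to some choice of n active constraints out of m, so the number of vertices is at most C(m, n) = m! / (n!(m-n)!).
m = 15, n = 4
Numerator: 15 * 14 * 13 * 12
Denominator: 4! = 24
C(15, 4) = 1365


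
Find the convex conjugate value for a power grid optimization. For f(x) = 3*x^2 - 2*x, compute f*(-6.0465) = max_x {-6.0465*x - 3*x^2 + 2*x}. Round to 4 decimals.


f*(y) = sup_x {y*x - a*x^2 - b*x} = sup_x {(y-b)*x - a*x^2}
FOC: (y - b) - 2a*x = 0 => x* = (y - b)/(2a)
x* = (-6.0465 + 2)/(2*3) = -0.6744
f*(-6.0465) = (y-b)^2/(4a) = (-6.0465 + 2)^2/(4*3)
= 16.3742/12 = 1.3645


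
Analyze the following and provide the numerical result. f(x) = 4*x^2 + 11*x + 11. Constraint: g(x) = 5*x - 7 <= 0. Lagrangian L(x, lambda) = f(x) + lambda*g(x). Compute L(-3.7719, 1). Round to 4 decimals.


Step 1: Evaluate f(x).
f(-3.7719) = 4*(-3.7719)^2 + 11*(-3.7719) + 11 = 26.418
Step 2: Evaluate g(x).
g(-3.7719) = 5*-3.7719 - 7 = -25.8595
Step 3: Compute Lagrangian.
L = 26.418 + 1*-25.8595 = 0.5585


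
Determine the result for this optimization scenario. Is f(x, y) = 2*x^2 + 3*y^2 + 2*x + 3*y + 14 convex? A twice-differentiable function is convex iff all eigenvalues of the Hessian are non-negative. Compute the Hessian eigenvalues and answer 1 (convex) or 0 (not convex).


The Hessian of f(x,y) = 2*x^2 + 3*y^2 + 2*x + 3*y + 14 is:
H = [[4, 0], [0, 6]]
Trace = 4 + 6 = 10
Determinant = 4*6 - (0)^2 = 24
Discriminant = (10)^2 - 4*24 = 4.0
Eigenvalues: lambda_1 = 4.0, lambda_2 = 6.0
The function is convex.

1


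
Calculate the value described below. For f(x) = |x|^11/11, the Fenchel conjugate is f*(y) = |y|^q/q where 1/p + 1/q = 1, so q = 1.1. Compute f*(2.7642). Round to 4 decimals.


The conjugate exponent q satisfies 1/p + 1/q = 1.
p = 11, so q = 11/(11 - 1) = 1.1
|y|^q = 2.7642^1.1 = 3.06
f*(2.7642) = 3.06 / 1.1 = 2.7819


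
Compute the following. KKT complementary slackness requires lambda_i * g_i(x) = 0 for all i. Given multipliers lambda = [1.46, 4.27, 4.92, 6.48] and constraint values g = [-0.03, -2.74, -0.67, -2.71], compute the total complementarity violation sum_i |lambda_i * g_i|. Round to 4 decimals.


KKT complementary slackness check:
lambda_1 * g_1 = 1.46 * -0.03 = -0.0438
lambda_2 * g_2 = 4.27 * -2.74 = -11.6998
lambda_3 * g_3 = 4.92 * -0.67 = -3.2964
lambda_4 * g_4 = 6.48 * -2.71 = -17.5608
Total violation = 0.0438 + 11.6998 + 3.2964 + 17.5608 = 32.6008


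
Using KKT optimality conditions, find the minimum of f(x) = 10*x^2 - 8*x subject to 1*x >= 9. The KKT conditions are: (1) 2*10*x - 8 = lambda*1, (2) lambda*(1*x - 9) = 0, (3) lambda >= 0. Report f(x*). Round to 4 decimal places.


Step 1: Try lambda = 0 (constraint inactive).
x_unc = 8/(2*10) = 0.4
Check: 1*0.4 = 0.4 < 9 -- violated!
Step 2: Constraint must be active: 1*x = 9
x* = 9/1 = 9.0
lambda = (2*10*9.0 - 8)/1 = 172.0
Step 3: Compute optimal value.
f(x*) = 10*9.0^2 - 8*9.0 = 738.0


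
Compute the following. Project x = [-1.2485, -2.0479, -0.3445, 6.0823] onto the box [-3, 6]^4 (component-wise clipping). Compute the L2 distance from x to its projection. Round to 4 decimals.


Project each component onto [-3, 6].
clip(-1.2485) = -1.2485, clip(-2.0479) = -2.0479, clip(-0.3445) = -0.3445, clip(6.0823) = 6.0
Projection = [-1.2485, -2.0479, -0.3445, 6.0]
Squared diffs: [0.0, 0.0, 0.0, 0.0068]
Distance = sqrt(0.0068) = 0.0823


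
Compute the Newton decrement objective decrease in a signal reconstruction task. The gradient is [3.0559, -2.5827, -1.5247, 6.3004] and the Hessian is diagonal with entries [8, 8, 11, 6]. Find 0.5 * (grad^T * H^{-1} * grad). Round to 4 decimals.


Step 1: H is diagonal, so H^(-1) * g = [0.382, -0.3228, -0.1386, 1.0501].
Step 2: g^T H^(-1) g = sum_i g_i^2 / H_ii
  = (3.0559)^2/8 + (-2.5827)^2/8 + (-1.5247)^2/11 + (6.3004)^2/6
  = 1.1673 + 0.8338 + 0.2113 + 6.6158 = 8.8283
Step 3: Objective decrease = 0.5 * g^T H^(-1) g = 4.4141
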